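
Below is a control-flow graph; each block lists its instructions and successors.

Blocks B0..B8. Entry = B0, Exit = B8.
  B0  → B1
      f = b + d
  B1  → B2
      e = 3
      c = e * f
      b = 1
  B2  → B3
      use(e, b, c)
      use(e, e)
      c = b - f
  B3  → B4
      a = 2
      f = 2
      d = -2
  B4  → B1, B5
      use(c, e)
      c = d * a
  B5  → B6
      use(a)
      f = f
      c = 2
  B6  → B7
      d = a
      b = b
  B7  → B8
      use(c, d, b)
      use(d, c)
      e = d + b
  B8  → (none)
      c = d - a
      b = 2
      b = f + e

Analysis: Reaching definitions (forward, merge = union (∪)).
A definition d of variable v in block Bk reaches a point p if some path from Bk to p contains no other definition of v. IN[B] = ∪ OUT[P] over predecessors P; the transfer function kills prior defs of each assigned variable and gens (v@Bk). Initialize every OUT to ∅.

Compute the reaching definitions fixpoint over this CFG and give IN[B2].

Per-block solution:
  B0: | IN={} | OUT={f@B0}
  B1: | IN={a@B3, b@B1, c@B4, d@B3, e@B1, f@B0, f@B3} | OUT={a@B3, b@B1, c@B1, d@B3, e@B1, f@B0, f@B3}
  B2: | IN={a@B3, b@B1, c@B1, d@B3, e@B1, f@B0, f@B3} | OUT={a@B3, b@B1, c@B2, d@B3, e@B1, f@B0, f@B3}
  B3: | IN={a@B3, b@B1, c@B2, d@B3, e@B1, f@B0, f@B3} | OUT={a@B3, b@B1, c@B2, d@B3, e@B1, f@B3}
  B4: | IN={a@B3, b@B1, c@B2, d@B3, e@B1, f@B3} | OUT={a@B3, b@B1, c@B4, d@B3, e@B1, f@B3}
  B5: | IN={a@B3, b@B1, c@B4, d@B3, e@B1, f@B3} | OUT={a@B3, b@B1, c@B5, d@B3, e@B1, f@B5}
  B6: | IN={a@B3, b@B1, c@B5, d@B3, e@B1, f@B5} | OUT={a@B3, b@B6, c@B5, d@B6, e@B1, f@B5}
  B7: | IN={a@B3, b@B6, c@B5, d@B6, e@B1, f@B5} | OUT={a@B3, b@B6, c@B5, d@B6, e@B7, f@B5}
  B8: | IN={a@B3, b@B6, c@B5, d@B6, e@B7, f@B5} | OUT={a@B3, b@B8, c@B8, d@B6, e@B7, f@B5}

Merge at B2: IN[B2] = OUT[B1] = {a@B3, b@B1, c@B1, d@B3, e@B1, f@B0, f@B3}

Answer: {a@B3, b@B1, c@B1, d@B3, e@B1, f@B0, f@B3}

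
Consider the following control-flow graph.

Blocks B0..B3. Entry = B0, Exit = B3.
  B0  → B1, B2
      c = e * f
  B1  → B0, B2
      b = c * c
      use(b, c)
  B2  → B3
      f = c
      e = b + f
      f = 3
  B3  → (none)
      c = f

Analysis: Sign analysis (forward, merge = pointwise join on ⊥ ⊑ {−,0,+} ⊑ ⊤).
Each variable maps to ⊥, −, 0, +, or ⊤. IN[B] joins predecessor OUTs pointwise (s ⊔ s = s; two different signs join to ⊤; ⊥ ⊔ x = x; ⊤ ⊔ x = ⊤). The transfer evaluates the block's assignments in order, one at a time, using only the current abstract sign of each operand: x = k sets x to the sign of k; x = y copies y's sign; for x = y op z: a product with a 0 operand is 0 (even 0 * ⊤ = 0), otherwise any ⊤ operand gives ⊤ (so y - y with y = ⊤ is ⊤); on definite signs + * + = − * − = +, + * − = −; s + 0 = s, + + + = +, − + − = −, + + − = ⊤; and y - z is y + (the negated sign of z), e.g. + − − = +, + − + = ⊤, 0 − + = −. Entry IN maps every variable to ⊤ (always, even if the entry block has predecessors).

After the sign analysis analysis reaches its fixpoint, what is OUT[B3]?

Answer: {a: ⊤, b: ⊤, c: +, d: ⊤, e: ⊤, f: +}

Trace:
Per-block solution:
  B0: | IN=(all ⊤) | OUT=(all ⊤)
  B1: | IN=(all ⊤) | OUT=(all ⊤)
  B2: | IN=(all ⊤) | OUT={f:+; rest ⊤}
  B3: | IN={f:+; rest ⊤} | OUT={c:+, f:+; rest ⊤}

Merge at B3: IN[B3] = OUT[B2] = {a: ⊤, b: ⊤, c: ⊤, d: ⊤, e: ⊤, f: +}
Applying B3's transfer function to that IN value gives OUT[B3] (row B3 above).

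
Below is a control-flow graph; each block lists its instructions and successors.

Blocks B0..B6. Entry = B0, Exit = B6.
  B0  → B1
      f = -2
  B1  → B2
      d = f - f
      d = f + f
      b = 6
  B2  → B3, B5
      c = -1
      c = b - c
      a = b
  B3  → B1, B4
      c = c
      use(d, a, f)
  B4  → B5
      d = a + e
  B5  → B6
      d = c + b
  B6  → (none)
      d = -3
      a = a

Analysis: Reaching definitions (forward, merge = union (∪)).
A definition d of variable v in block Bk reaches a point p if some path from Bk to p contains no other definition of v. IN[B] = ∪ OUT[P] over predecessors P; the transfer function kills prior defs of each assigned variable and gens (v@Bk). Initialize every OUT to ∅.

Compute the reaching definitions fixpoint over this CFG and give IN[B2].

Answer: {a@B2, b@B1, c@B3, d@B1, f@B0}

Derivation:
Per-block solution:
  B0:   IN={}   OUT={f@B0}
  B1:   IN={a@B2, b@B1, c@B3, d@B1, f@B0}   OUT={a@B2, b@B1, c@B3, d@B1, f@B0}
  B2:   IN={a@B2, b@B1, c@B3, d@B1, f@B0}   OUT={a@B2, b@B1, c@B2, d@B1, f@B0}
  B3:   IN={a@B2, b@B1, c@B2, d@B1, f@B0}   OUT={a@B2, b@B1, c@B3, d@B1, f@B0}
  B4:   IN={a@B2, b@B1, c@B3, d@B1, f@B0}   OUT={a@B2, b@B1, c@B3, d@B4, f@B0}
  B5:   IN={a@B2, b@B1, c@B2, c@B3, d@B1, d@B4, f@B0}   OUT={a@B2, b@B1, c@B2, c@B3, d@B5, f@B0}
  B6:   IN={a@B2, b@B1, c@B2, c@B3, d@B5, f@B0}   OUT={a@B6, b@B1, c@B2, c@B3, d@B6, f@B0}

Merge at B2: IN[B2] = OUT[B1] = {a@B2, b@B1, c@B3, d@B1, f@B0}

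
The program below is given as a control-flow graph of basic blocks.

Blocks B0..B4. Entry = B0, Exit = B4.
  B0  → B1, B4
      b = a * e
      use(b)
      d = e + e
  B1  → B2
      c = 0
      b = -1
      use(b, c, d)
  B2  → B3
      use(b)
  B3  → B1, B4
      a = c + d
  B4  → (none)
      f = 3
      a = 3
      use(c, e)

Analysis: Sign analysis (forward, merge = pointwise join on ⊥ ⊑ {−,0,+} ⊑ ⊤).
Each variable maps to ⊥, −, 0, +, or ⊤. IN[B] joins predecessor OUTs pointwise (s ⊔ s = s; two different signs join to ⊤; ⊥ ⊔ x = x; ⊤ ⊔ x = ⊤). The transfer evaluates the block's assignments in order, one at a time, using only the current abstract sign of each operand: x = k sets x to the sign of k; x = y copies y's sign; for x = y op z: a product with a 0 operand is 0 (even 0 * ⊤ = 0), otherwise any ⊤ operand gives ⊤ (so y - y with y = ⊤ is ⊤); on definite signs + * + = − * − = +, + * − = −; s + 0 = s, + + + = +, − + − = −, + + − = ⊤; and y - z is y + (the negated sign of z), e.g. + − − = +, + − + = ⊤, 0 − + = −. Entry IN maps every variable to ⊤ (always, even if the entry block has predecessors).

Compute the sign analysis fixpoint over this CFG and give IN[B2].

Converged values:
  B0: | IN=(all ⊤) | OUT=(all ⊤)
  B1: | IN=(all ⊤) | OUT={b:-, c:0; rest ⊤}
  B2: | IN={b:-, c:0; rest ⊤} | OUT={b:-, c:0; rest ⊤}
  B3: | IN={b:-, c:0; rest ⊤} | OUT={b:-, c:0; rest ⊤}
  B4: | IN=(all ⊤) | OUT={a:+, f:+; rest ⊤}

Merge at B2: IN[B2] = OUT[B1] = {a: ⊤, b: -, c: 0, d: ⊤, e: ⊤, f: ⊤}

Answer: {a: ⊤, b: -, c: 0, d: ⊤, e: ⊤, f: ⊤}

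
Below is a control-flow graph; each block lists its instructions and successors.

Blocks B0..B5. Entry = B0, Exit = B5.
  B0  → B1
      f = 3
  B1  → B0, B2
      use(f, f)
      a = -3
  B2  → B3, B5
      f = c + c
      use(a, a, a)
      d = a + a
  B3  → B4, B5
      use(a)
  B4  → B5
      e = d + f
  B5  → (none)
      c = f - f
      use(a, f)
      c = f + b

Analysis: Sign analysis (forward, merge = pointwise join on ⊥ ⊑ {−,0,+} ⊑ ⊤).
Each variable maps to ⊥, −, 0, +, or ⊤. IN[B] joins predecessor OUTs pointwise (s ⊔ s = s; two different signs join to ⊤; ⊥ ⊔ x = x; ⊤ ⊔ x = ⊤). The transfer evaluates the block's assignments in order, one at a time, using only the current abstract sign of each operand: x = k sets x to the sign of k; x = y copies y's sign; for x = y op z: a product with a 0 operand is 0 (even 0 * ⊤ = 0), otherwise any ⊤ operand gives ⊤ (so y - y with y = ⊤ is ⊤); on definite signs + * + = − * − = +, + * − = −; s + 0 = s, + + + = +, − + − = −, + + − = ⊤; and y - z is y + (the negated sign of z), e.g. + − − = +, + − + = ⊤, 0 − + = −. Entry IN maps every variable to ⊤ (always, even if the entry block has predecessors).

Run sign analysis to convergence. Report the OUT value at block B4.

Answer: {a: -, b: ⊤, c: ⊤, d: -, e: ⊤, f: ⊤}

Derivation:
Per-block solution:
  B0:   IN=(all ⊤)   OUT={f:+; rest ⊤}
  B1:   IN={f:+; rest ⊤}   OUT={a:-, f:+; rest ⊤}
  B2:   IN={a:-, f:+; rest ⊤}   OUT={a:-, d:-; rest ⊤}
  B3:   IN={a:-, d:-; rest ⊤}   OUT={a:-, d:-; rest ⊤}
  B4:   IN={a:-, d:-; rest ⊤}   OUT={a:-, d:-; rest ⊤}
  B5:   IN={a:-, d:-; rest ⊤}   OUT={a:-, d:-; rest ⊤}

Merge at B4: IN[B4] = OUT[B3] = {a: -, b: ⊤, c: ⊤, d: -, e: ⊤, f: ⊤}
Applying B4's transfer function to that IN value gives OUT[B4] (row B4 above).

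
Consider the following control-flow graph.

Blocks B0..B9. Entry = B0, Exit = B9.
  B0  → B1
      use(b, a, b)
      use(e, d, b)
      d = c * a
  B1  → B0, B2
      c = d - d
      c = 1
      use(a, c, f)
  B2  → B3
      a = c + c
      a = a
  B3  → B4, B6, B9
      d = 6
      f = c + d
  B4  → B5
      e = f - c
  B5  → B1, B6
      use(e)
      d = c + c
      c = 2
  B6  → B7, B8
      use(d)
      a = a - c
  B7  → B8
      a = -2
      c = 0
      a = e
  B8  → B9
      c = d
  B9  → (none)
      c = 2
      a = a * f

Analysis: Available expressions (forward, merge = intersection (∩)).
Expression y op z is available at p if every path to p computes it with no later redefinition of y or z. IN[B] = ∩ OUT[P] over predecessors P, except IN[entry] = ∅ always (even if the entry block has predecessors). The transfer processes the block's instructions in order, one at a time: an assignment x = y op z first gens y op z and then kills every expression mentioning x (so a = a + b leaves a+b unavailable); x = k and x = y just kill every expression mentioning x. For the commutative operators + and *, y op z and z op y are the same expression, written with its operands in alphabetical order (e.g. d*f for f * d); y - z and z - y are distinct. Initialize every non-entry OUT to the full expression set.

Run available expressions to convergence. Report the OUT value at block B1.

Answer: {d-d}

Trace:
Fixpoint table:
  B0:  IN={}  OUT={a*c}
  B1:  IN={}  OUT={d-d}
  B2:  IN={d-d}  OUT={c+c, d-d}
  B3:  IN={c+c, d-d}  OUT={c+c, c+d}
  B4:  IN={c+c, c+d}  OUT={c+c, c+d, f-c}
  B5:  IN={c+c, c+d, f-c}  OUT={}
  B6:  IN={}  OUT={}
  B7:  IN={}  OUT={}
  B8:  IN={}  OUT={}
  B9:  IN={}  OUT={}

Merge at B1: IN[B1] = OUT[B0] ∩ OUT[B5] = {}
Applying B1's transfer function to that IN value gives OUT[B1] (row B1 above).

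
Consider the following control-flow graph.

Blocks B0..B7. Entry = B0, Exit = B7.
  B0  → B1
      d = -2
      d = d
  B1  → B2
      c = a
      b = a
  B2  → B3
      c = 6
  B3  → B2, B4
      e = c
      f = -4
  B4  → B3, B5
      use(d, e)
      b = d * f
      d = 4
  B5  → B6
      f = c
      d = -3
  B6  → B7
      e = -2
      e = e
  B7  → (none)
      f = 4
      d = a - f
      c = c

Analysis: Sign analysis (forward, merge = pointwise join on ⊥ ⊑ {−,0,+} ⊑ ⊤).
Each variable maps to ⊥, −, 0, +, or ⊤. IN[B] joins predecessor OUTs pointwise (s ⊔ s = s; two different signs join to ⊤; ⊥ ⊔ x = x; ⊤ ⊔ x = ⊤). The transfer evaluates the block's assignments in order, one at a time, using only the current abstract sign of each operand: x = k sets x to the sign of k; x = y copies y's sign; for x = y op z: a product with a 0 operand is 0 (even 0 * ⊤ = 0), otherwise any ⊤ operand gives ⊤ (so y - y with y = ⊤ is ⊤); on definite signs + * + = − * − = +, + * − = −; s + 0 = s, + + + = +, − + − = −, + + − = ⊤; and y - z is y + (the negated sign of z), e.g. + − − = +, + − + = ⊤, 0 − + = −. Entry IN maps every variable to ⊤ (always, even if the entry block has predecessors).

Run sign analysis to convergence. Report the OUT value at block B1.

Converged values:
  B0:  IN=(all ⊤)  OUT={d:-; rest ⊤}
  B1:  IN={d:-; rest ⊤}  OUT={d:-; rest ⊤}
  B2:  IN=(all ⊤)  OUT={c:+; rest ⊤}
  B3:  IN={c:+; rest ⊤}  OUT={c:+, e:+, f:-; rest ⊤}
  B4:  IN={c:+, e:+, f:-; rest ⊤}  OUT={c:+, d:+, e:+, f:-; rest ⊤}
  B5:  IN={c:+, d:+, e:+, f:-; rest ⊤}  OUT={c:+, d:-, e:+, f:+; rest ⊤}
  B6:  IN={c:+, d:-, e:+, f:+; rest ⊤}  OUT={c:+, d:-, e:-, f:+; rest ⊤}
  B7:  IN={c:+, d:-, e:-, f:+; rest ⊤}  OUT={c:+, e:-, f:+; rest ⊤}

Merge at B1: IN[B1] = OUT[B0] = {a: ⊤, b: ⊤, c: ⊤, d: -, e: ⊤, f: ⊤}
Applying B1's transfer function to that IN value gives OUT[B1] (row B1 above).

Answer: {a: ⊤, b: ⊤, c: ⊤, d: -, e: ⊤, f: ⊤}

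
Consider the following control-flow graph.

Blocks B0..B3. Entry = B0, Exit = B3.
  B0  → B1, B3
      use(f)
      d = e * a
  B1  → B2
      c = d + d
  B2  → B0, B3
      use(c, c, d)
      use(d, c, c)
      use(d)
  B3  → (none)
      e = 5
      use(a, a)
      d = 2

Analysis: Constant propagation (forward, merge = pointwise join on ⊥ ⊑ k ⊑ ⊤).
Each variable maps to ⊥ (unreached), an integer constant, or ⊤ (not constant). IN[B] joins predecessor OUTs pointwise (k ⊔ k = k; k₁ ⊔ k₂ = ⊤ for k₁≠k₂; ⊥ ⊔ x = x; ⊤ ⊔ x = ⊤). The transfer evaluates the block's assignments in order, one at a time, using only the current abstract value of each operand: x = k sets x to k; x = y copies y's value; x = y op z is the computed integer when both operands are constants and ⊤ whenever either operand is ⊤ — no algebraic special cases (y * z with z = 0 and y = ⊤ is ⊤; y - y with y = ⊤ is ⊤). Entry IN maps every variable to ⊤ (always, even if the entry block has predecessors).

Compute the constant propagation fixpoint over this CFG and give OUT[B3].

Fixpoint table:
  B0:   IN=(all ⊤)   OUT=(all ⊤)
  B1:   IN=(all ⊤)   OUT=(all ⊤)
  B2:   IN=(all ⊤)   OUT=(all ⊤)
  B3:   IN=(all ⊤)   OUT={d:2, e:5; rest ⊤}

Merge at B3: IN[B3] = OUT[B0] ⊔ OUT[B2] = {a: ⊤, b: ⊤, c: ⊤, d: ⊤, e: ⊤, f: ⊤}
Applying B3's transfer function to that IN value gives OUT[B3] (row B3 above).

Answer: {a: ⊤, b: ⊤, c: ⊤, d: 2, e: 5, f: ⊤}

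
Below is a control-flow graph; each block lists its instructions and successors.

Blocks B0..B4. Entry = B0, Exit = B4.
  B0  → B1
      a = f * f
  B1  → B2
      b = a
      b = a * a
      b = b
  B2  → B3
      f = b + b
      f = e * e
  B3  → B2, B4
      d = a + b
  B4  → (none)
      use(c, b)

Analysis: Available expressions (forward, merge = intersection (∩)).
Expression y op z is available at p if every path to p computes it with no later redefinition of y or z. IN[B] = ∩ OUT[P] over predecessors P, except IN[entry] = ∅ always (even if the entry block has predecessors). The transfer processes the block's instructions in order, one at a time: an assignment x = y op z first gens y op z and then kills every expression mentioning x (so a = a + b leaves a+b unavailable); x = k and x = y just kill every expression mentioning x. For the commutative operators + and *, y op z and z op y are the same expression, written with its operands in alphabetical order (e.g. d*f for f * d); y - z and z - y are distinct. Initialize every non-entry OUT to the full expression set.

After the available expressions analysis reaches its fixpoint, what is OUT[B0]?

Per-block solution:
  B0:   IN={}   OUT={f*f}
  B1:   IN={f*f}   OUT={a*a, f*f}
  B2:   IN={a*a}   OUT={a*a, b+b, e*e}
  B3:   IN={a*a, b+b, e*e}   OUT={a*a, a+b, b+b, e*e}
  B4:   IN={a*a, a+b, b+b, e*e}   OUT={a*a, a+b, b+b, e*e}

B0 is the boundary node: IN[B0] = {}
Applying B0's transfer function to that IN value gives OUT[B0] (row B0 above).

Answer: {f*f}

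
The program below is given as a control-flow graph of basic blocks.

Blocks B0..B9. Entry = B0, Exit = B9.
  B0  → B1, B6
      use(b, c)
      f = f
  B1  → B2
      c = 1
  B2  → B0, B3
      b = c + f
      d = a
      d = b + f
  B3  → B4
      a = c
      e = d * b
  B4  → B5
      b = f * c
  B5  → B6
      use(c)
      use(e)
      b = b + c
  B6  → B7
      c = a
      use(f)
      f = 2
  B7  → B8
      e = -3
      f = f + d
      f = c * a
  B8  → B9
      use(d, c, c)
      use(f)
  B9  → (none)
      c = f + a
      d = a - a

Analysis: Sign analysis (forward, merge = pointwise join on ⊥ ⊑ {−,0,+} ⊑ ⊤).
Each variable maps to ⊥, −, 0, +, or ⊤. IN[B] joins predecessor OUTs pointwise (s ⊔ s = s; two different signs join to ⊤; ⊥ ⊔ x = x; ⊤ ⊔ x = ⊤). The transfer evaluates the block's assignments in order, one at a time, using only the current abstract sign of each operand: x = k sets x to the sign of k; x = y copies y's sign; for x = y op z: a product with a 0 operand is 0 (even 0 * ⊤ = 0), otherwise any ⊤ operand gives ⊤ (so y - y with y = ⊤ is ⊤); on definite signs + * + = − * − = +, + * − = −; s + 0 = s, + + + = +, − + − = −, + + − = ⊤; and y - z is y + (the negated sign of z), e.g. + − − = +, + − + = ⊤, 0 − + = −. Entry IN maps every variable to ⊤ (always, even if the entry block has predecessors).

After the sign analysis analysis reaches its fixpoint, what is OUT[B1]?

Answer: {a: ⊤, b: ⊤, c: +, d: ⊤, e: ⊤, f: ⊤}

Derivation:
Fixpoint table:
  B0:   IN=(all ⊤)   OUT=(all ⊤)
  B1:   IN=(all ⊤)   OUT={c:+; rest ⊤}
  B2:   IN={c:+; rest ⊤}   OUT={c:+; rest ⊤}
  B3:   IN={c:+; rest ⊤}   OUT={a:+, c:+; rest ⊤}
  B4:   IN={a:+, c:+; rest ⊤}   OUT={a:+, c:+; rest ⊤}
  B5:   IN={a:+, c:+; rest ⊤}   OUT={a:+, c:+; rest ⊤}
  B6:   IN=(all ⊤)   OUT={f:+; rest ⊤}
  B7:   IN={f:+; rest ⊤}   OUT={e:-; rest ⊤}
  B8:   IN={e:-; rest ⊤}   OUT={e:-; rest ⊤}
  B9:   IN={e:-; rest ⊤}   OUT={e:-; rest ⊤}

Merge at B1: IN[B1] = OUT[B0] = {a: ⊤, b: ⊤, c: ⊤, d: ⊤, e: ⊤, f: ⊤}
Applying B1's transfer function to that IN value gives OUT[B1] (row B1 above).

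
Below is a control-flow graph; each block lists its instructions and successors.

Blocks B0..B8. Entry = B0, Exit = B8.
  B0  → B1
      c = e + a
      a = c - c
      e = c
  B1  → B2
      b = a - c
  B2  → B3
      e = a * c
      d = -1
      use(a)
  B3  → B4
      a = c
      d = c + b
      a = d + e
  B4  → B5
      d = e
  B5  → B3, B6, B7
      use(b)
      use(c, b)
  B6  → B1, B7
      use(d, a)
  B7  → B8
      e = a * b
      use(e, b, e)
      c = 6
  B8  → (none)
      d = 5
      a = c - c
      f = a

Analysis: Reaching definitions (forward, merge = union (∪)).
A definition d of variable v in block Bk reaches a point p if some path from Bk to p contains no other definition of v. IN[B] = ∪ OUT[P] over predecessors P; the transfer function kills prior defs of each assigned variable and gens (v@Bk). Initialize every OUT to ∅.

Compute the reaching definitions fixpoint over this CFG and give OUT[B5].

Answer: {a@B3, b@B1, c@B0, d@B4, e@B2}

Working:
Per-block solution:
  B0:  IN={}  OUT={a@B0, c@B0, e@B0}
  B1:  IN={a@B0, a@B3, b@B1, c@B0, d@B4, e@B0, e@B2}  OUT={a@B0, a@B3, b@B1, c@B0, d@B4, e@B0, e@B2}
  B2:  IN={a@B0, a@B3, b@B1, c@B0, d@B4, e@B0, e@B2}  OUT={a@B0, a@B3, b@B1, c@B0, d@B2, e@B2}
  B3:  IN={a@B0, a@B3, b@B1, c@B0, d@B2, d@B4, e@B2}  OUT={a@B3, b@B1, c@B0, d@B3, e@B2}
  B4:  IN={a@B3, b@B1, c@B0, d@B3, e@B2}  OUT={a@B3, b@B1, c@B0, d@B4, e@B2}
  B5:  IN={a@B3, b@B1, c@B0, d@B4, e@B2}  OUT={a@B3, b@B1, c@B0, d@B4, e@B2}
  B6:  IN={a@B3, b@B1, c@B0, d@B4, e@B2}  OUT={a@B3, b@B1, c@B0, d@B4, e@B2}
  B7:  IN={a@B3, b@B1, c@B0, d@B4, e@B2}  OUT={a@B3, b@B1, c@B7, d@B4, e@B7}
  B8:  IN={a@B3, b@B1, c@B7, d@B4, e@B7}  OUT={a@B8, b@B1, c@B7, d@B8, e@B7, f@B8}

Merge at B5: IN[B5] = OUT[B4] = {a@B3, b@B1, c@B0, d@B4, e@B2}
Applying B5's transfer function to that IN value gives OUT[B5] (row B5 above).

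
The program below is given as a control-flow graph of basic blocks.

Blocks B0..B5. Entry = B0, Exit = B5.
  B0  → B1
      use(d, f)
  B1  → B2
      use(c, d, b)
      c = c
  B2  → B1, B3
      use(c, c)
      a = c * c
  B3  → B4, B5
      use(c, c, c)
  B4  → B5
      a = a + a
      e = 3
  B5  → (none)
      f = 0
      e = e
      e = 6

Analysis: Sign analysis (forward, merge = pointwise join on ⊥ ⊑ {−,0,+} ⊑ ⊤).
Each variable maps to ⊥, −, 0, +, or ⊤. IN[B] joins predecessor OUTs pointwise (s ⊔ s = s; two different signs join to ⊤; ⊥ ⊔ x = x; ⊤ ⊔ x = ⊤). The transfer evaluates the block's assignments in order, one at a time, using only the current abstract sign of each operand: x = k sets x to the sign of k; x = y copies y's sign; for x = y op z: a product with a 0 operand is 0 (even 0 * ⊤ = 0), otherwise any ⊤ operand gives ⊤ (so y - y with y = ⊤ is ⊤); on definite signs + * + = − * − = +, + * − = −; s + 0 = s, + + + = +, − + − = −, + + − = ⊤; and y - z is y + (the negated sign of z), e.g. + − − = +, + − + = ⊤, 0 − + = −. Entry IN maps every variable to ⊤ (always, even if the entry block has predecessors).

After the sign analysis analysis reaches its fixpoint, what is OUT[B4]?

Converged values:
  B0:  IN=(all ⊤)  OUT=(all ⊤)
  B1:  IN=(all ⊤)  OUT=(all ⊤)
  B2:  IN=(all ⊤)  OUT=(all ⊤)
  B3:  IN=(all ⊤)  OUT=(all ⊤)
  B4:  IN=(all ⊤)  OUT={e:+; rest ⊤}
  B5:  IN=(all ⊤)  OUT={e:+, f:0; rest ⊤}

Merge at B4: IN[B4] = OUT[B3] = {a: ⊤, b: ⊤, c: ⊤, d: ⊤, e: ⊤, f: ⊤}
Applying B4's transfer function to that IN value gives OUT[B4] (row B4 above).

Answer: {a: ⊤, b: ⊤, c: ⊤, d: ⊤, e: +, f: ⊤}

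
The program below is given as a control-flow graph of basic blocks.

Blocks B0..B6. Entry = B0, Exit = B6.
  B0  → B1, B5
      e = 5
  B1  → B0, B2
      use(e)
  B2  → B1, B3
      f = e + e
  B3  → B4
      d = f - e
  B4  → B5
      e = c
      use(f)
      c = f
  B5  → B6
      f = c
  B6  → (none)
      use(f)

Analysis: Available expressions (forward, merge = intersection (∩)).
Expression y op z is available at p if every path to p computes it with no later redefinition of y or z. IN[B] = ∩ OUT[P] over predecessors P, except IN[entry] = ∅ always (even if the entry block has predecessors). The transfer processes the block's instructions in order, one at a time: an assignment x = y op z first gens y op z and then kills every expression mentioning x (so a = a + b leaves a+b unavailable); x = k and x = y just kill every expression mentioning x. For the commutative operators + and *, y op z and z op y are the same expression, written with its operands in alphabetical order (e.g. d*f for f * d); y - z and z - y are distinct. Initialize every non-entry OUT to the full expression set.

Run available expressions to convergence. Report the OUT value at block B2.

Answer: {e+e}

Working:
Converged values:
  B0:  IN={}  OUT={}
  B1:  IN={}  OUT={}
  B2:  IN={}  OUT={e+e}
  B3:  IN={e+e}  OUT={e+e, f-e}
  B4:  IN={e+e, f-e}  OUT={}
  B5:  IN={}  OUT={}
  B6:  IN={}  OUT={}

Merge at B2: IN[B2] = OUT[B1] = {}
Applying B2's transfer function to that IN value gives OUT[B2] (row B2 above).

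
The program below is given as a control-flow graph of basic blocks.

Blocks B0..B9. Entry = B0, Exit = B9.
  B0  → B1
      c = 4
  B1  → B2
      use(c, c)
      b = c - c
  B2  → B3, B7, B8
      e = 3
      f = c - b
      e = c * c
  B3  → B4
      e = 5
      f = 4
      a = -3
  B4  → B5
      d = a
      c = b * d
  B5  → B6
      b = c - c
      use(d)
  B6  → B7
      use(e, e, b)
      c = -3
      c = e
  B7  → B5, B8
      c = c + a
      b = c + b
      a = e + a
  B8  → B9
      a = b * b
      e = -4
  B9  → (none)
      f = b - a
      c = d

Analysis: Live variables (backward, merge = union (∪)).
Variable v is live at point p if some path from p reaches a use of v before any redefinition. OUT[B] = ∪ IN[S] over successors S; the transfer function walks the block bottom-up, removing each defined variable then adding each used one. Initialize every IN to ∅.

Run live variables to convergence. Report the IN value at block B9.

Per-block solution:
  B0:  IN={a, d}  OUT={a, c, d}
  B1:  IN={a, c, d}  OUT={a, b, c, d}
  B2:  IN={a, b, c, d}  OUT={a, b, c, d, e}
  B3:  IN={b}  OUT={a, b, e}
  B4:  IN={a, b, e}  OUT={a, c, d, e}
  B5:  IN={a, c, d, e}  OUT={a, b, d, e}
  B6:  IN={a, b, d, e}  OUT={a, b, c, d, e}
  B7:  IN={a, b, c, d, e}  OUT={a, b, c, d, e}
  B8:  IN={b, d}  OUT={a, b, d}
  B9:  IN={a, b, d}  OUT={}

B9 is the boundary node: OUT[B9] = {}
Applying B9's transfer function to that OUT value gives IN[B9] (row B9 above).

Answer: {a, b, d}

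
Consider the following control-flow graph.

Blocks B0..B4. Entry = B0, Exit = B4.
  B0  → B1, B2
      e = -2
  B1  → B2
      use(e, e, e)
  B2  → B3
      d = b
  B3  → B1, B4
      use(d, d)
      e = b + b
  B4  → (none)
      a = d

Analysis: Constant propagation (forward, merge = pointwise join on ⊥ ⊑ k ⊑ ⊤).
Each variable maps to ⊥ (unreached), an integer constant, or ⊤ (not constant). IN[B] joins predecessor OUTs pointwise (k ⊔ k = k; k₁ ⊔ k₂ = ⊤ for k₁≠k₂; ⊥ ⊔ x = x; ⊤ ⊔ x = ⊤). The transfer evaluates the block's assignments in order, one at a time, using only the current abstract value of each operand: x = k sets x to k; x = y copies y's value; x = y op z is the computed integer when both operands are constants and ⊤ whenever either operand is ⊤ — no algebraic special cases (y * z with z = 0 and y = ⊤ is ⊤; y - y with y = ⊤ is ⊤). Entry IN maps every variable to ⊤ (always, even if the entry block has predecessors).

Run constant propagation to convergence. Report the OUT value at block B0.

Converged values:
  B0: | IN=(all ⊤) | OUT={e:-2; rest ⊤}
  B1: | IN=(all ⊤) | OUT=(all ⊤)
  B2: | IN=(all ⊤) | OUT=(all ⊤)
  B3: | IN=(all ⊤) | OUT=(all ⊤)
  B4: | IN=(all ⊤) | OUT=(all ⊤)

B0 is the boundary node: IN[B0] = {a: ⊤, b: ⊤, c: ⊤, d: ⊤, e: ⊤, f: ⊤}
Applying B0's transfer function to that IN value gives OUT[B0] (row B0 above).

Answer: {a: ⊤, b: ⊤, c: ⊤, d: ⊤, e: -2, f: ⊤}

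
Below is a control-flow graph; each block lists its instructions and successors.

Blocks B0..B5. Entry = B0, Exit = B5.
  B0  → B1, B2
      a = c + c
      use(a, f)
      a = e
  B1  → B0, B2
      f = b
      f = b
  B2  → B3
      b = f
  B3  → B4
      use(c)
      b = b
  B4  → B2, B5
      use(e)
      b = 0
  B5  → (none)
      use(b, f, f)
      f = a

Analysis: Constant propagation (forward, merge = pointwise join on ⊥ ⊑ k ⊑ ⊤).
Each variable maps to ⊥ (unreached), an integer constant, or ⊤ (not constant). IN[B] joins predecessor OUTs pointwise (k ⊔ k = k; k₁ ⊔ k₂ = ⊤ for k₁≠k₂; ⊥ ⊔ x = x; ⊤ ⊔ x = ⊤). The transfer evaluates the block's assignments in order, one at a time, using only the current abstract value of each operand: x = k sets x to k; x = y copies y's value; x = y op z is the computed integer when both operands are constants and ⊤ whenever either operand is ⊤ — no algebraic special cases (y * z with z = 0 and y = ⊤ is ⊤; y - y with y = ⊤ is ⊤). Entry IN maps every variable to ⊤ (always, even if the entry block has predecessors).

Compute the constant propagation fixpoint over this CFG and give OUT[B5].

Fixpoint table:
  B0:   IN=(all ⊤)   OUT=(all ⊤)
  B1:   IN=(all ⊤)   OUT=(all ⊤)
  B2:   IN=(all ⊤)   OUT=(all ⊤)
  B3:   IN=(all ⊤)   OUT=(all ⊤)
  B4:   IN=(all ⊤)   OUT={b:0; rest ⊤}
  B5:   IN={b:0; rest ⊤}   OUT={b:0; rest ⊤}

Merge at B5: IN[B5] = OUT[B4] = {a: ⊤, b: 0, c: ⊤, d: ⊤, e: ⊤, f: ⊤}
Applying B5's transfer function to that IN value gives OUT[B5] (row B5 above).

Answer: {a: ⊤, b: 0, c: ⊤, d: ⊤, e: ⊤, f: ⊤}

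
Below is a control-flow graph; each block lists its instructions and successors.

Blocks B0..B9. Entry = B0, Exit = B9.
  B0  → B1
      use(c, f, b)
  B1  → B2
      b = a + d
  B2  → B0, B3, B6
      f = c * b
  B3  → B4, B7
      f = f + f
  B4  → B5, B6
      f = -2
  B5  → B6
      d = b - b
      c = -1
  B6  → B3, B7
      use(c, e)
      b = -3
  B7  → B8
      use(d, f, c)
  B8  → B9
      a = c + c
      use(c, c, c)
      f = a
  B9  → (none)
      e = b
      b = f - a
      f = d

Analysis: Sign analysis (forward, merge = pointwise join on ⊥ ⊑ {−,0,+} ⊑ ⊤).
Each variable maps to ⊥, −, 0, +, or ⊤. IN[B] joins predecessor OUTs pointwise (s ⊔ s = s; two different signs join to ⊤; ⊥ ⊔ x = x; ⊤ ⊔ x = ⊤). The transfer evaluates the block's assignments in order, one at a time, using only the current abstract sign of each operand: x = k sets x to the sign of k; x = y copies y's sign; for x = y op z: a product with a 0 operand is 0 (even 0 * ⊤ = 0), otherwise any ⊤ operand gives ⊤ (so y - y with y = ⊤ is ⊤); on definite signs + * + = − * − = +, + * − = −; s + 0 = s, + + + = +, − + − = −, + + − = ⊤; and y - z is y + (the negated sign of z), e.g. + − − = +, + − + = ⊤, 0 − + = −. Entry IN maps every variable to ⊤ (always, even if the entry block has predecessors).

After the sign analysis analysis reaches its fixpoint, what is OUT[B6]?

Per-block solution:
  B0:   IN=(all ⊤)   OUT=(all ⊤)
  B1:   IN=(all ⊤)   OUT=(all ⊤)
  B2:   IN=(all ⊤)   OUT=(all ⊤)
  B3:   IN=(all ⊤)   OUT=(all ⊤)
  B4:   IN=(all ⊤)   OUT={f:-; rest ⊤}
  B5:   IN={f:-; rest ⊤}   OUT={c:-, f:-; rest ⊤}
  B6:   IN=(all ⊤)   OUT={b:-; rest ⊤}
  B7:   IN=(all ⊤)   OUT=(all ⊤)
  B8:   IN=(all ⊤)   OUT=(all ⊤)
  B9:   IN=(all ⊤)   OUT=(all ⊤)

Merge at B6: IN[B6] = OUT[B2] ⊔ OUT[B4] ⊔ OUT[B5] = {a: ⊤, b: ⊤, c: ⊤, d: ⊤, e: ⊤, f: ⊤}
Applying B6's transfer function to that IN value gives OUT[B6] (row B6 above).

Answer: {a: ⊤, b: -, c: ⊤, d: ⊤, e: ⊤, f: ⊤}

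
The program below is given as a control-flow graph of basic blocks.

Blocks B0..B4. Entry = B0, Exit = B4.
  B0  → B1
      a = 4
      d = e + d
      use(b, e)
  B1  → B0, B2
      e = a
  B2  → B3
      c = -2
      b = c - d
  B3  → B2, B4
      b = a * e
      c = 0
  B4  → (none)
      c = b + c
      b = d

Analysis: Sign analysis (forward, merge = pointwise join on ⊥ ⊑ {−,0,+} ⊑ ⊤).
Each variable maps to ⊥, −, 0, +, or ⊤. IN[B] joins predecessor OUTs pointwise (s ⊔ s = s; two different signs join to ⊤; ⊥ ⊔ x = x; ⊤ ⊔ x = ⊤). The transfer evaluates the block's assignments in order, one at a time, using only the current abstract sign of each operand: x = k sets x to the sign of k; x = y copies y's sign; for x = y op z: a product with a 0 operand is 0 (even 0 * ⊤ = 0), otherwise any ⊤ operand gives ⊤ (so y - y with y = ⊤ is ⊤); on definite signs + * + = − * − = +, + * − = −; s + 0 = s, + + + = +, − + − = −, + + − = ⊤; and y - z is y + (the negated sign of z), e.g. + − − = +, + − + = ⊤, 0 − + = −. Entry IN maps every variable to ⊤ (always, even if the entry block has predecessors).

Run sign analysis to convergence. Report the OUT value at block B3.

Converged values:
  B0:   IN=(all ⊤)   OUT={a:+; rest ⊤}
  B1:   IN={a:+; rest ⊤}   OUT={a:+, e:+; rest ⊤}
  B2:   IN={a:+, e:+; rest ⊤}   OUT={a:+, c:-, e:+; rest ⊤}
  B3:   IN={a:+, c:-, e:+; rest ⊤}   OUT={a:+, b:+, c:0, e:+; rest ⊤}
  B4:   IN={a:+, b:+, c:0, e:+; rest ⊤}   OUT={a:+, c:+, e:+; rest ⊤}

Merge at B3: IN[B3] = OUT[B2] = {a: +, b: ⊤, c: -, d: ⊤, e: +, f: ⊤}
Applying B3's transfer function to that IN value gives OUT[B3] (row B3 above).

Answer: {a: +, b: +, c: 0, d: ⊤, e: +, f: ⊤}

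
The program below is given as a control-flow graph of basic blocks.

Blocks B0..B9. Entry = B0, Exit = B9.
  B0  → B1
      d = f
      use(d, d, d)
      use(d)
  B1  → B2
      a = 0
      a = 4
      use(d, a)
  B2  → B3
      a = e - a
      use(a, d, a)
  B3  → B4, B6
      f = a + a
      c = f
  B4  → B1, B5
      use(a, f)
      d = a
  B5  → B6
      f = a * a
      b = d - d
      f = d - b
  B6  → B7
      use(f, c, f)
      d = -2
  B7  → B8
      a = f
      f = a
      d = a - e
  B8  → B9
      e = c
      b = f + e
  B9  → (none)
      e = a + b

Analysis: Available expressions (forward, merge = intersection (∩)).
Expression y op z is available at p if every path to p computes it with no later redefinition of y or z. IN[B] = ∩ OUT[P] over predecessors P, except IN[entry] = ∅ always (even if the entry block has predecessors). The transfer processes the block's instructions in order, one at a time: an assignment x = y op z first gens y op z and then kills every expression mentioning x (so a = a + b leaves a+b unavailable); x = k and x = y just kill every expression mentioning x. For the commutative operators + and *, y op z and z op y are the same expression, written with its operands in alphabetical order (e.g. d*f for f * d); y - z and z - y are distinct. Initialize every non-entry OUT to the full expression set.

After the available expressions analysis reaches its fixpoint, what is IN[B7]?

Answer: {a+a}

Trace:
Fixpoint table:
  B0:   IN={}   OUT={}
  B1:   IN={}   OUT={}
  B2:   IN={}   OUT={}
  B3:   IN={}   OUT={a+a}
  B4:   IN={a+a}   OUT={a+a}
  B5:   IN={a+a}   OUT={a*a, a+a, d-b, d-d}
  B6:   IN={a+a}   OUT={a+a}
  B7:   IN={a+a}   OUT={a-e}
  B8:   IN={a-e}   OUT={e+f}
  B9:   IN={e+f}   OUT={a+b}

Merge at B7: IN[B7] = OUT[B6] = {a+a}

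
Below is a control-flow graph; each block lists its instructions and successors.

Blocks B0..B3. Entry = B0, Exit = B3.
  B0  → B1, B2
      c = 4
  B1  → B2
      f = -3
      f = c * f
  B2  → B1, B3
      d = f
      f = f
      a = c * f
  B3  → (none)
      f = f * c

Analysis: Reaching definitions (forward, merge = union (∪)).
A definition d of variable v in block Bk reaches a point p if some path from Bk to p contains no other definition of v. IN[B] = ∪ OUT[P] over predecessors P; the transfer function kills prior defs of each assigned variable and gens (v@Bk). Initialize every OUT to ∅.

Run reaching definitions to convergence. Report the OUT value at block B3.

Per-block solution:
  B0:  IN={}  OUT={c@B0}
  B1:  IN={a@B2, c@B0, d@B2, f@B2}  OUT={a@B2, c@B0, d@B2, f@B1}
  B2:  IN={a@B2, c@B0, d@B2, f@B1}  OUT={a@B2, c@B0, d@B2, f@B2}
  B3:  IN={a@B2, c@B0, d@B2, f@B2}  OUT={a@B2, c@B0, d@B2, f@B3}

Merge at B3: IN[B3] = OUT[B2] = {a@B2, c@B0, d@B2, f@B2}
Applying B3's transfer function to that IN value gives OUT[B3] (row B3 above).

Answer: {a@B2, c@B0, d@B2, f@B3}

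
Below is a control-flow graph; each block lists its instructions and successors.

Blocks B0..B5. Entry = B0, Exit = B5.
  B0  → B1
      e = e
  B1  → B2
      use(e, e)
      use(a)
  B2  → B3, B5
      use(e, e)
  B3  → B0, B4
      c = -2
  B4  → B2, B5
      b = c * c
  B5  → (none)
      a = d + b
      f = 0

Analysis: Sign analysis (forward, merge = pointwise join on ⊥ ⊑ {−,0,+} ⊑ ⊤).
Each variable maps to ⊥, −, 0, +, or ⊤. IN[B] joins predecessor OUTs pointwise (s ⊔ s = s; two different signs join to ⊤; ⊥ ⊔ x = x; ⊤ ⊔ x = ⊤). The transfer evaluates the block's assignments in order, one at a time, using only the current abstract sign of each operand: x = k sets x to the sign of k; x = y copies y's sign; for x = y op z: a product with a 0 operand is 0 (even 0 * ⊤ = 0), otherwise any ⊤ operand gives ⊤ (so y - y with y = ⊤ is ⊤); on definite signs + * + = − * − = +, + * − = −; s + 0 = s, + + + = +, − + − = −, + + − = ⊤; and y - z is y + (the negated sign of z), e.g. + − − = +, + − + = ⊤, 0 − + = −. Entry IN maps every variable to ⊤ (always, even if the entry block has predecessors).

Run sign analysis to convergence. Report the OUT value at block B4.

Fixpoint table:
  B0:   IN=(all ⊤)   OUT=(all ⊤)
  B1:   IN=(all ⊤)   OUT=(all ⊤)
  B2:   IN=(all ⊤)   OUT=(all ⊤)
  B3:   IN=(all ⊤)   OUT={c:-; rest ⊤}
  B4:   IN={c:-; rest ⊤}   OUT={b:+, c:-; rest ⊤}
  B5:   IN=(all ⊤)   OUT={f:0; rest ⊤}

Merge at B4: IN[B4] = OUT[B3] = {a: ⊤, b: ⊤, c: -, d: ⊤, e: ⊤, f: ⊤}
Applying B4's transfer function to that IN value gives OUT[B4] (row B4 above).

Answer: {a: ⊤, b: +, c: -, d: ⊤, e: ⊤, f: ⊤}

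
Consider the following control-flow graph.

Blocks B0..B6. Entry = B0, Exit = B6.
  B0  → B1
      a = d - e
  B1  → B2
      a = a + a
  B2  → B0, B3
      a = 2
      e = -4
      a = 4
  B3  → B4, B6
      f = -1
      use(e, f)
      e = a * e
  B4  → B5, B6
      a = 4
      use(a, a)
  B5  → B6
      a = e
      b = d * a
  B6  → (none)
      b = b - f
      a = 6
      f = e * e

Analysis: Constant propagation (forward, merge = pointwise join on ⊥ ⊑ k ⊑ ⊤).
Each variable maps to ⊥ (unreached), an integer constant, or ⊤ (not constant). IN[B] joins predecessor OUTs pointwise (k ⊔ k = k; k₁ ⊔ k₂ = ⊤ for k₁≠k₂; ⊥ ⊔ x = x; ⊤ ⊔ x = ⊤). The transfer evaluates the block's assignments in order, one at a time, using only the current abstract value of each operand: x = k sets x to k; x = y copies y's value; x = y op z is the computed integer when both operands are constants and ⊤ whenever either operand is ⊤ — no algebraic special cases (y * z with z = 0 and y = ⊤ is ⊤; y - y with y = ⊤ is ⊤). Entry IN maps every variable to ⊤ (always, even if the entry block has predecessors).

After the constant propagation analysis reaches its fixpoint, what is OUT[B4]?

Answer: {a: 4, b: ⊤, c: ⊤, d: ⊤, e: -16, f: -1}

Derivation:
Converged values:
  B0:  IN=(all ⊤)  OUT=(all ⊤)
  B1:  IN=(all ⊤)  OUT=(all ⊤)
  B2:  IN=(all ⊤)  OUT={a:4, e:-4; rest ⊤}
  B3:  IN={a:4, e:-4; rest ⊤}  OUT={a:4, e:-16, f:-1; rest ⊤}
  B4:  IN={a:4, e:-16, f:-1; rest ⊤}  OUT={a:4, e:-16, f:-1; rest ⊤}
  B5:  IN={a:4, e:-16, f:-1; rest ⊤}  OUT={a:-16, e:-16, f:-1; rest ⊤}
  B6:  IN={e:-16, f:-1; rest ⊤}  OUT={a:6, e:-16, f:256; rest ⊤}

Merge at B4: IN[B4] = OUT[B3] = {a: 4, b: ⊤, c: ⊤, d: ⊤, e: -16, f: -1}
Applying B4's transfer function to that IN value gives OUT[B4] (row B4 above).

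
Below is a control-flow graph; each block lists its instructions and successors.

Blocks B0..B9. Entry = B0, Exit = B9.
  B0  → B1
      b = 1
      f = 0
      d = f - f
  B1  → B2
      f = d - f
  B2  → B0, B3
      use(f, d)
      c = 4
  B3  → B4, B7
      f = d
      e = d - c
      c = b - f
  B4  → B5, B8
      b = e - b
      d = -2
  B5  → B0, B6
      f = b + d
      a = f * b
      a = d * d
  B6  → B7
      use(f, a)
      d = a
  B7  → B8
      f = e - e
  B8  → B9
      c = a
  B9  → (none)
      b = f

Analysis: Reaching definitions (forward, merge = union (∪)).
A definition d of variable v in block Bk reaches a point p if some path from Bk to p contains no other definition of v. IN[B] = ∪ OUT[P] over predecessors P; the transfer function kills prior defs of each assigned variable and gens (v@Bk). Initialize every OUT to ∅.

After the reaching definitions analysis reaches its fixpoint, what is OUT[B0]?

Per-block solution:
  B0:   IN={a@B5, b@B0, b@B4, c@B2, c@B3, d@B0, d@B4, e@B3, f@B1, f@B5}   OUT={a@B5, b@B0, c@B2, c@B3, d@B0, e@B3, f@B0}
  B1:   IN={a@B5, b@B0, c@B2, c@B3, d@B0, e@B3, f@B0}   OUT={a@B5, b@B0, c@B2, c@B3, d@B0, e@B3, f@B1}
  B2:   IN={a@B5, b@B0, c@B2, c@B3, d@B0, e@B3, f@B1}   OUT={a@B5, b@B0, c@B2, d@B0, e@B3, f@B1}
  B3:   IN={a@B5, b@B0, c@B2, d@B0, e@B3, f@B1}   OUT={a@B5, b@B0, c@B3, d@B0, e@B3, f@B3}
  B4:   IN={a@B5, b@B0, c@B3, d@B0, e@B3, f@B3}   OUT={a@B5, b@B4, c@B3, d@B4, e@B3, f@B3}
  B5:   IN={a@B5, b@B4, c@B3, d@B4, e@B3, f@B3}   OUT={a@B5, b@B4, c@B3, d@B4, e@B3, f@B5}
  B6:   IN={a@B5, b@B4, c@B3, d@B4, e@B3, f@B5}   OUT={a@B5, b@B4, c@B3, d@B6, e@B3, f@B5}
  B7:   IN={a@B5, b@B0, b@B4, c@B3, d@B0, d@B6, e@B3, f@B3, f@B5}   OUT={a@B5, b@B0, b@B4, c@B3, d@B0, d@B6, e@B3, f@B7}
  B8:   IN={a@B5, b@B0, b@B4, c@B3, d@B0, d@B4, d@B6, e@B3, f@B3, f@B7}   OUT={a@B5, b@B0, b@B4, c@B8, d@B0, d@B4, d@B6, e@B3, f@B3, f@B7}
  B9:   IN={a@B5, b@B0, b@B4, c@B8, d@B0, d@B4, d@B6, e@B3, f@B3, f@B7}   OUT={a@B5, b@B9, c@B8, d@B0, d@B4, d@B6, e@B3, f@B3, f@B7}

Merge at B0 (entry node, so the boundary value {} is joined with the incoming edge(s)): IN[B0] = {} ⊔ OUT[B2] ⊔ OUT[B5] = {a@B5, b@B0, b@B4, c@B2, c@B3, d@B0, d@B4, e@B3, f@B1, f@B5}
Applying B0's transfer function to that IN value gives OUT[B0] (row B0 above).

Answer: {a@B5, b@B0, c@B2, c@B3, d@B0, e@B3, f@B0}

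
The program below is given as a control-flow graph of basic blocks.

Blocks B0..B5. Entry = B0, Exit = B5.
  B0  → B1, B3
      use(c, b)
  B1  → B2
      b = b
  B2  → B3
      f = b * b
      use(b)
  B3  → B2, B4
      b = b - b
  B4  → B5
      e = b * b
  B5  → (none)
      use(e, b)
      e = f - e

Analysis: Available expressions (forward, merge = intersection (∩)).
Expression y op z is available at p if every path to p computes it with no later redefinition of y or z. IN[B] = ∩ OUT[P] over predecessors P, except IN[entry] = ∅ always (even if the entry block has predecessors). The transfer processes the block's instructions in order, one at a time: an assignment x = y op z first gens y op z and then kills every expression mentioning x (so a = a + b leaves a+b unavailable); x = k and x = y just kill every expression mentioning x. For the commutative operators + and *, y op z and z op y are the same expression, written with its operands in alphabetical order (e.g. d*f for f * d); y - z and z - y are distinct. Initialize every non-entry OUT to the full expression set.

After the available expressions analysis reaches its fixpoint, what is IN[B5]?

Per-block solution:
  B0:   IN={}   OUT={}
  B1:   IN={}   OUT={}
  B2:   IN={}   OUT={b*b}
  B3:   IN={}   OUT={}
  B4:   IN={}   OUT={b*b}
  B5:   IN={b*b}   OUT={b*b}

Merge at B5: IN[B5] = OUT[B4] = {b*b}

Answer: {b*b}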